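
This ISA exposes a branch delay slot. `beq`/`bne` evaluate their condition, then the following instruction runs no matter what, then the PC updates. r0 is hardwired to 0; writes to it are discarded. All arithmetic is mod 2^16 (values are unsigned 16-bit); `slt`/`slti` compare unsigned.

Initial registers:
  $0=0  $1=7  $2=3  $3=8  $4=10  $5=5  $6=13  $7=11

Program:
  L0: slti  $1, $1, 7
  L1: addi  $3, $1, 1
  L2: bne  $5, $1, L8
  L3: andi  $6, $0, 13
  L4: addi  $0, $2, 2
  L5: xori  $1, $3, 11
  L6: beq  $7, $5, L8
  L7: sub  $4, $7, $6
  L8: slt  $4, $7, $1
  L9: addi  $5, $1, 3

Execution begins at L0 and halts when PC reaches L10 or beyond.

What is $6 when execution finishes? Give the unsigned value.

[0] slti  $1, $1, 7  →  {$0:0, $1:0, $2:3, $3:8, $4:10, $5:5, $6:13, $7:11}
[1] addi  $3, $1, 1  →  {$0:0, $1:0, $2:3, $3:1, $4:10, $5:5, $6:13, $7:11}
[2] bne  $5, $1, L8  →  {$0:0, $1:0, $2:3, $3:1, $4:10, $5:5, $6:13, $7:11}  ⟨branch taken⟩
[3] andi  $6, $0, 13  →  {$0:0, $1:0, $2:3, $3:1, $4:10, $5:5, $6:0, $7:11}
[8] slt  $4, $7, $1  →  {$0:0, $1:0, $2:3, $3:1, $4:0, $5:5, $6:0, $7:11}
[9] addi  $5, $1, 3  →  {$0:0, $1:0, $2:3, $3:1, $4:0, $5:3, $6:0, $7:11}

0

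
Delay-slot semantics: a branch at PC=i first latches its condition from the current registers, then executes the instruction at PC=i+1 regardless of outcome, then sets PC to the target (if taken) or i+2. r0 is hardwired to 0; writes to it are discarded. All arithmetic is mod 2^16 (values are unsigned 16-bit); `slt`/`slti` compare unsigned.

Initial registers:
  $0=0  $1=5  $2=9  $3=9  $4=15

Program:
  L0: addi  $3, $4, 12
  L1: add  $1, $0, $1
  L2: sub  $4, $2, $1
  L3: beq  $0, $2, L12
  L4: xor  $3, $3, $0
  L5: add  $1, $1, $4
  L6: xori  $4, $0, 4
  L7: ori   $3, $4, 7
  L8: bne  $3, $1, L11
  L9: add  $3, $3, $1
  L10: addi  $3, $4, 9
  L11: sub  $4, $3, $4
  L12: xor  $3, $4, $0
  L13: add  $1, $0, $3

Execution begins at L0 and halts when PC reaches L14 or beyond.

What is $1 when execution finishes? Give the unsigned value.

#0 addi  $3, $4, 12 ; 0/5/9/27/15
#1 add  $1, $0, $1 ; 0/5/9/27/15
#2 sub  $4, $2, $1 ; 0/5/9/27/4
#3 beq  $0, $2, L12 ; 0/5/9/27/4 ; →fallthru
#4 xor  $3, $3, $0 ; 0/5/9/27/4
#5 add  $1, $1, $4 ; 0/9/9/27/4
#6 xori  $4, $0, 4 ; 0/9/9/27/4
#7 ori   $3, $4, 7 ; 0/9/9/7/4
#8 bne  $3, $1, L11 ; 0/9/9/7/4 ; →target
#9 add  $3, $3, $1 ; 0/9/9/16/4
#11 sub  $4, $3, $4 ; 0/9/9/16/12
#12 xor  $3, $4, $0 ; 0/9/9/12/12
#13 add  $1, $0, $3 ; 0/12/9/12/12

12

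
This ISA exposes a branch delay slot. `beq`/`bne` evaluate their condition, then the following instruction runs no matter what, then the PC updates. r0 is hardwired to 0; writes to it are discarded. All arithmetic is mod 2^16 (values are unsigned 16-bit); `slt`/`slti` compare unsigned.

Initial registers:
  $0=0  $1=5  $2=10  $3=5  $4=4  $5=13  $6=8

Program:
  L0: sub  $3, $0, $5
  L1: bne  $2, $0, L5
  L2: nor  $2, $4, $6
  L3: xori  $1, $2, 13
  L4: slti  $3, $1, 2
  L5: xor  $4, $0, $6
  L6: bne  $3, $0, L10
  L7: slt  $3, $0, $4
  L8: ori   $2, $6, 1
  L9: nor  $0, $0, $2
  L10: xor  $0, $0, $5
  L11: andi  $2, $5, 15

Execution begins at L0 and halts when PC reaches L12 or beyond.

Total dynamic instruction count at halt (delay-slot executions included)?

[0] sub  $3, $0, $5  →  {$0:0, $1:5, $2:10, $3:65523, $4:4, $5:13, $6:8}
[1] bne  $2, $0, L5  →  {$0:0, $1:5, $2:10, $3:65523, $4:4, $5:13, $6:8}  ⟨branch taken⟩
[2] nor  $2, $4, $6  →  {$0:0, $1:5, $2:65523, $3:65523, $4:4, $5:13, $6:8}
[5] xor  $4, $0, $6  →  {$0:0, $1:5, $2:65523, $3:65523, $4:8, $5:13, $6:8}
[6] bne  $3, $0, L10  →  {$0:0, $1:5, $2:65523, $3:65523, $4:8, $5:13, $6:8}  ⟨branch taken⟩
[7] slt  $3, $0, $4  →  {$0:0, $1:5, $2:65523, $3:1, $4:8, $5:13, $6:8}
[10] xor  $0, $0, $5  →  {$0:0, $1:5, $2:65523, $3:1, $4:8, $5:13, $6:8}
[11] andi  $2, $5, 15  →  {$0:0, $1:5, $2:13, $3:1, $4:8, $5:13, $6:8}

8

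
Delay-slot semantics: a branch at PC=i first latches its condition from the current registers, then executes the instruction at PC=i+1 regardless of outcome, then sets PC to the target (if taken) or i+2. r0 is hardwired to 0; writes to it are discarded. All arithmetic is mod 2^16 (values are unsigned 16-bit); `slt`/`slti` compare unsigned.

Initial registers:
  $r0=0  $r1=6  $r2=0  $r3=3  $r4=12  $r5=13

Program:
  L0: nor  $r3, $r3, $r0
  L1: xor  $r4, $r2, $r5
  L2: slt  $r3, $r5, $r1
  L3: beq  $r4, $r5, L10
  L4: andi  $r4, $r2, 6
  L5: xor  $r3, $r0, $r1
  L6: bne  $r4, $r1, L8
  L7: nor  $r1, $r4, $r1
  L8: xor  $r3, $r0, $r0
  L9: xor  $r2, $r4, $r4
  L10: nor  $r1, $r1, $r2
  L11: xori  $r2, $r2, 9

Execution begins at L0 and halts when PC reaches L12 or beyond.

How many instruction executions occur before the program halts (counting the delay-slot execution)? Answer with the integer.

7

[0] nor  $r3, $r3, $r0  →  {$r0:0, $r1:6, $r2:0, $r3:65532, $r4:12, $r5:13}
[1] xor  $r4, $r2, $r5  →  {$r0:0, $r1:6, $r2:0, $r3:65532, $r4:13, $r5:13}
[2] slt  $r3, $r5, $r1  →  {$r0:0, $r1:6, $r2:0, $r3:0, $r4:13, $r5:13}
[3] beq  $r4, $r5, L10  →  {$r0:0, $r1:6, $r2:0, $r3:0, $r4:13, $r5:13}  ⟨branch taken⟩
[4] andi  $r4, $r2, 6  →  {$r0:0, $r1:6, $r2:0, $r3:0, $r4:0, $r5:13}
[10] nor  $r1, $r1, $r2  →  {$r0:0, $r1:65529, $r2:0, $r3:0, $r4:0, $r5:13}
[11] xori  $r2, $r2, 9  →  {$r0:0, $r1:65529, $r2:9, $r3:0, $r4:0, $r5:13}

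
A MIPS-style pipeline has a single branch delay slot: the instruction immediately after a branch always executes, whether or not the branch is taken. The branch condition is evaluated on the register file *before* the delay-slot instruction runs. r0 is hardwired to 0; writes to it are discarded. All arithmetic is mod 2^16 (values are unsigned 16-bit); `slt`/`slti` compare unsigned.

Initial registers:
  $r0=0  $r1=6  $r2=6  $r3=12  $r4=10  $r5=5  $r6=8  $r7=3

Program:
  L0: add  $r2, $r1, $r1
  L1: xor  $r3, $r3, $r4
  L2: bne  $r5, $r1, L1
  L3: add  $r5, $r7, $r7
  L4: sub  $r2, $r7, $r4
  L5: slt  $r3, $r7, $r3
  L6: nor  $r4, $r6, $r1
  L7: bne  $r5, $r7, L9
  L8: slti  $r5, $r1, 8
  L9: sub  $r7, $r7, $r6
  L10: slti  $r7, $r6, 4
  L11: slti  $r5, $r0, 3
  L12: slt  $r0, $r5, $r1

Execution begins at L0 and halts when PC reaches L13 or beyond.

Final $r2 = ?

PC=0  add  $r2, $r1, $r1     | $r0=0 $r1=6 $r2=12 $r3=12 $r4=10 $r5=5 $r6=8 $r7=3
PC=1  xor  $r3, $r3, $r4     | $r0=0 $r1=6 $r2=12 $r3=6 $r4=10 $r5=5 $r6=8 $r7=3
PC=2  bne  $r5, $r1, L1      | $r0=0 $r1=6 $r2=12 $r3=6 $r4=10 $r5=5 $r6=8 $r7=3  [TAKEN]
PC=3  add  $r5, $r7, $r7     | $r0=0 $r1=6 $r2=12 $r3=6 $r4=10 $r5=6 $r6=8 $r7=3
PC=1  xor  $r3, $r3, $r4     | $r0=0 $r1=6 $r2=12 $r3=12 $r4=10 $r5=6 $r6=8 $r7=3
PC=2  bne  $r5, $r1, L1      | $r0=0 $r1=6 $r2=12 $r3=12 $r4=10 $r5=6 $r6=8 $r7=3  [not taken]
PC=3  add  $r5, $r7, $r7     | $r0=0 $r1=6 $r2=12 $r3=12 $r4=10 $r5=6 $r6=8 $r7=3
PC=4  sub  $r2, $r7, $r4     | $r0=0 $r1=6 $r2=65529 $r3=12 $r4=10 $r5=6 $r6=8 $r7=3
PC=5  slt  $r3, $r7, $r3     | $r0=0 $r1=6 $r2=65529 $r3=1 $r4=10 $r5=6 $r6=8 $r7=3
PC=6  nor  $r4, $r6, $r1     | $r0=0 $r1=6 $r2=65529 $r3=1 $r4=65521 $r5=6 $r6=8 $r7=3
PC=7  bne  $r5, $r7, L9      | $r0=0 $r1=6 $r2=65529 $r3=1 $r4=65521 $r5=6 $r6=8 $r7=3  [TAKEN]
PC=8  slti  $r5, $r1, 8      | $r0=0 $r1=6 $r2=65529 $r3=1 $r4=65521 $r5=1 $r6=8 $r7=3
PC=9  sub  $r7, $r7, $r6     | $r0=0 $r1=6 $r2=65529 $r3=1 $r4=65521 $r5=1 $r6=8 $r7=65531
PC=10 slti  $r7, $r6, 4      | $r0=0 $r1=6 $r2=65529 $r3=1 $r4=65521 $r5=1 $r6=8 $r7=0
PC=11 slti  $r5, $r0, 3      | $r0=0 $r1=6 $r2=65529 $r3=1 $r4=65521 $r5=1 $r6=8 $r7=0
PC=12 slt  $r0, $r5, $r1     | $r0=0 $r1=6 $r2=65529 $r3=1 $r4=65521 $r5=1 $r6=8 $r7=0

65529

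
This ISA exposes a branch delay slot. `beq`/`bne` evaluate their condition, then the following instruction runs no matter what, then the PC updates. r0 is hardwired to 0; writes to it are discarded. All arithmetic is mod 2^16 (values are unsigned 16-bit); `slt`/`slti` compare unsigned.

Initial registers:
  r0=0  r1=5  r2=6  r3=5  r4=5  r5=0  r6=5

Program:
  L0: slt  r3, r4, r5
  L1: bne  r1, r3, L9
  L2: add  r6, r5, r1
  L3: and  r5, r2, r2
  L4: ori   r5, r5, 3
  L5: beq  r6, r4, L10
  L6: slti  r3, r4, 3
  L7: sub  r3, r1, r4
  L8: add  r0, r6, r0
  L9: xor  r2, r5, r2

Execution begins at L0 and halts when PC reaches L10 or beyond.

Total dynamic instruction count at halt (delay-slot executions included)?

4

  step pc=0: slt  r3, r4, r5  regs=(0,5,6,0,5,0,5)
  step pc=1: bne  r1, r3, L9  cond=T  regs=(0,5,6,0,5,0,5)
  step pc=2: add  r6, r5, r1  regs=(0,5,6,0,5,0,5)
  step pc=9: xor  r2, r5, r2  regs=(0,5,6,0,5,0,5)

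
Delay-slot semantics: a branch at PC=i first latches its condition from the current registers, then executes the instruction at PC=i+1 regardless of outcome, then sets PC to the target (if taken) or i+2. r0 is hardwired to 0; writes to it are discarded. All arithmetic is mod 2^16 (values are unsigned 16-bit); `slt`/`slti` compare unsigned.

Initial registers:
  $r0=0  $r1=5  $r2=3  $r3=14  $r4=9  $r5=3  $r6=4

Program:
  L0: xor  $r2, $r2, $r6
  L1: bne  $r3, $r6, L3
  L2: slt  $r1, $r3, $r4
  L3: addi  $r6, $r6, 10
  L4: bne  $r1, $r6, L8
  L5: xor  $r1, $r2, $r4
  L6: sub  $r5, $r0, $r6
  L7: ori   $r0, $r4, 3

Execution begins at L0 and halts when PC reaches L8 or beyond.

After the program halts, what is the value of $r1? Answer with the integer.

PC=0  xor  $r2, $r2, $r6     | $r0=0 $r1=5 $r2=7 $r3=14 $r4=9 $r5=3 $r6=4
PC=1  bne  $r3, $r6, L3      | $r0=0 $r1=5 $r2=7 $r3=14 $r4=9 $r5=3 $r6=4  [TAKEN]
PC=2  slt  $r1, $r3, $r4     | $r0=0 $r1=0 $r2=7 $r3=14 $r4=9 $r5=3 $r6=4
PC=3  addi  $r6, $r6, 10     | $r0=0 $r1=0 $r2=7 $r3=14 $r4=9 $r5=3 $r6=14
PC=4  bne  $r1, $r6, L8      | $r0=0 $r1=0 $r2=7 $r3=14 $r4=9 $r5=3 $r6=14  [TAKEN]
PC=5  xor  $r1, $r2, $r4     | $r0=0 $r1=14 $r2=7 $r3=14 $r4=9 $r5=3 $r6=14

14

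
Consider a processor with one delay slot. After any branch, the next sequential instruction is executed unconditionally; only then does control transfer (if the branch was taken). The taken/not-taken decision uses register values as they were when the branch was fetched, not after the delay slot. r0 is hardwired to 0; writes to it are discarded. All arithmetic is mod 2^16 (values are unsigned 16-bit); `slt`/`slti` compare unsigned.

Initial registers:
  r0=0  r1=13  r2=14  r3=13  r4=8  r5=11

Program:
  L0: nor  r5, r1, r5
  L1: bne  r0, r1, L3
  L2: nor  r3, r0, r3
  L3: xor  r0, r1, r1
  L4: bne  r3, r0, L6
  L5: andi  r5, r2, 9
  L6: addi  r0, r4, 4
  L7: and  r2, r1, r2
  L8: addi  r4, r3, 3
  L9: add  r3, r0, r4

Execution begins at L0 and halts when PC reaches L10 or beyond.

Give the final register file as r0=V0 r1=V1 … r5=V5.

r0=0 r1=13 r2=12 r3=65525 r4=65525 r5=8

PC=0  nor  r5, r1, r5        | r0=0 r1=13 r2=14 r3=13 r4=8 r5=65520
PC=1  bne  r0, r1, L3        | r0=0 r1=13 r2=14 r3=13 r4=8 r5=65520  [TAKEN]
PC=2  nor  r3, r0, r3        | r0=0 r1=13 r2=14 r3=65522 r4=8 r5=65520
PC=3  xor  r0, r1, r1        | r0=0 r1=13 r2=14 r3=65522 r4=8 r5=65520
PC=4  bne  r3, r0, L6        | r0=0 r1=13 r2=14 r3=65522 r4=8 r5=65520  [TAKEN]
PC=5  andi  r5, r2, 9        | r0=0 r1=13 r2=14 r3=65522 r4=8 r5=8
PC=6  addi  r0, r4, 4        | r0=0 r1=13 r2=14 r3=65522 r4=8 r5=8
PC=7  and  r2, r1, r2        | r0=0 r1=13 r2=12 r3=65522 r4=8 r5=8
PC=8  addi  r4, r3, 3        | r0=0 r1=13 r2=12 r3=65522 r4=65525 r5=8
PC=9  add  r3, r0, r4        | r0=0 r1=13 r2=12 r3=65525 r4=65525 r5=8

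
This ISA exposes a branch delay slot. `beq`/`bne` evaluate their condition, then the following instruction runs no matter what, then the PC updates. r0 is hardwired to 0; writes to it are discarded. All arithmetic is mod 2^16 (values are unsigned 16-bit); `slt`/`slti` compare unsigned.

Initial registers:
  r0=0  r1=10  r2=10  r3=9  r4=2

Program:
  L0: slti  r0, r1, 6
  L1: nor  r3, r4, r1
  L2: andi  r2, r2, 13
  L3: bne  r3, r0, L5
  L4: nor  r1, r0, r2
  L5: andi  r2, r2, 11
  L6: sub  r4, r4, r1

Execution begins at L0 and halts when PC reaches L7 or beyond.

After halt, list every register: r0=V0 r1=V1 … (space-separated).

  step pc=0: slti  r0, r1, 6  regs=(0,10,10,9,2)
  step pc=1: nor  r3, r4, r1  regs=(0,10,10,65525,2)
  step pc=2: andi  r2, r2, 13  regs=(0,10,8,65525,2)
  step pc=3: bne  r3, r0, L5  cond=T  regs=(0,10,8,65525,2)
  step pc=4: nor  r1, r0, r2  regs=(0,65527,8,65525,2)
  step pc=5: andi  r2, r2, 11  regs=(0,65527,8,65525,2)
  step pc=6: sub  r4, r4, r1  regs=(0,65527,8,65525,11)

r0=0 r1=65527 r2=8 r3=65525 r4=11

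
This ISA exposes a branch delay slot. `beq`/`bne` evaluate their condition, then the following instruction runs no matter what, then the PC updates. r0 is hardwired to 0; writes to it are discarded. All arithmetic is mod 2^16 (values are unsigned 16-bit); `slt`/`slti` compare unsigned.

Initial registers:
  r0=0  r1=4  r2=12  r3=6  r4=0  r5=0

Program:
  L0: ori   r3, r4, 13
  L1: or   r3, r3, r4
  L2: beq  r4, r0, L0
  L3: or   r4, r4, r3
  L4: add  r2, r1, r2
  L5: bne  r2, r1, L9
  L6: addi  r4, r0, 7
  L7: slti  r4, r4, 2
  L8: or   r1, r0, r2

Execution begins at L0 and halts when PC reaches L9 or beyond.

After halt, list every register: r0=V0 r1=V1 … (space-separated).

#0 ori   r3, r4, 13 ; 0/4/12/13/0/0
#1 or   r3, r3, r4 ; 0/4/12/13/0/0
#2 beq  r4, r0, L0 ; 0/4/12/13/0/0 ; →target
#3 or   r4, r4, r3 ; 0/4/12/13/13/0
#0 ori   r3, r4, 13 ; 0/4/12/13/13/0
#1 or   r3, r3, r4 ; 0/4/12/13/13/0
#2 beq  r4, r0, L0 ; 0/4/12/13/13/0 ; →fallthru
#3 or   r4, r4, r3 ; 0/4/12/13/13/0
#4 add  r2, r1, r2 ; 0/4/16/13/13/0
#5 bne  r2, r1, L9 ; 0/4/16/13/13/0 ; →target
#6 addi  r4, r0, 7 ; 0/4/16/13/7/0

r0=0 r1=4 r2=16 r3=13 r4=7 r5=0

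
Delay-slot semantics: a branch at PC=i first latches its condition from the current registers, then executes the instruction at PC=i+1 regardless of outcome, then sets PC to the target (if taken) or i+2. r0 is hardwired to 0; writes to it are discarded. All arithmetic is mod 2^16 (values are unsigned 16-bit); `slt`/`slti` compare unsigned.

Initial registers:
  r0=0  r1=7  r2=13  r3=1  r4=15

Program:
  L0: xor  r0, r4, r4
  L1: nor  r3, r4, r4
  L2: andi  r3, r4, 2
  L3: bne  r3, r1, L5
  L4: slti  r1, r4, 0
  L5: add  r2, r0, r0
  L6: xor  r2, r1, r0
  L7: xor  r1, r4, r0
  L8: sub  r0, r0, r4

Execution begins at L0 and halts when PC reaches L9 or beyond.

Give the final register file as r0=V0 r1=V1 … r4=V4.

  step pc=0: xor  r0, r4, r4  regs=(0,7,13,1,15)
  step pc=1: nor  r3, r4, r4  regs=(0,7,13,65520,15)
  step pc=2: andi  r3, r4, 2  regs=(0,7,13,2,15)
  step pc=3: bne  r3, r1, L5  cond=T  regs=(0,7,13,2,15)
  step pc=4: slti  r1, r4, 0  regs=(0,0,13,2,15)
  step pc=5: add  r2, r0, r0  regs=(0,0,0,2,15)
  step pc=6: xor  r2, r1, r0  regs=(0,0,0,2,15)
  step pc=7: xor  r1, r4, r0  regs=(0,15,0,2,15)
  step pc=8: sub  r0, r0, r4  regs=(0,15,0,2,15)

r0=0 r1=15 r2=0 r3=2 r4=15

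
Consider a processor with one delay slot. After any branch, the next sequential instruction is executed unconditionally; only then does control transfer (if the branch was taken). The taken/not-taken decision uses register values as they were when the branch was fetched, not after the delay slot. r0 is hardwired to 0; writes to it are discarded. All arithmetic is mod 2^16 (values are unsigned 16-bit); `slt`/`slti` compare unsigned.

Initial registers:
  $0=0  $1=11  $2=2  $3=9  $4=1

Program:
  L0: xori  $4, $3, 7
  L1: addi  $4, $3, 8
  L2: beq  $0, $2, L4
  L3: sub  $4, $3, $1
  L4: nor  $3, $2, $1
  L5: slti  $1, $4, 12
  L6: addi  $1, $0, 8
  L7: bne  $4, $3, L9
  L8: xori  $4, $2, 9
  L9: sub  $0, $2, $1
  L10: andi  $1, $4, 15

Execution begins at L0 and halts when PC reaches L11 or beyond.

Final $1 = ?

11

  step pc=0: xori  $4, $3, 7  regs=(0,11,2,9,14)
  step pc=1: addi  $4, $3, 8  regs=(0,11,2,9,17)
  step pc=2: beq  $0, $2, L4  cond=F  regs=(0,11,2,9,17)
  step pc=3: sub  $4, $3, $1  regs=(0,11,2,9,65534)
  step pc=4: nor  $3, $2, $1  regs=(0,11,2,65524,65534)
  step pc=5: slti  $1, $4, 12  regs=(0,0,2,65524,65534)
  step pc=6: addi  $1, $0, 8  regs=(0,8,2,65524,65534)
  step pc=7: bne  $4, $3, L9  cond=T  regs=(0,8,2,65524,65534)
  step pc=8: xori  $4, $2, 9  regs=(0,8,2,65524,11)
  step pc=9: sub  $0, $2, $1  regs=(0,8,2,65524,11)
  step pc=10: andi  $1, $4, 15  regs=(0,11,2,65524,11)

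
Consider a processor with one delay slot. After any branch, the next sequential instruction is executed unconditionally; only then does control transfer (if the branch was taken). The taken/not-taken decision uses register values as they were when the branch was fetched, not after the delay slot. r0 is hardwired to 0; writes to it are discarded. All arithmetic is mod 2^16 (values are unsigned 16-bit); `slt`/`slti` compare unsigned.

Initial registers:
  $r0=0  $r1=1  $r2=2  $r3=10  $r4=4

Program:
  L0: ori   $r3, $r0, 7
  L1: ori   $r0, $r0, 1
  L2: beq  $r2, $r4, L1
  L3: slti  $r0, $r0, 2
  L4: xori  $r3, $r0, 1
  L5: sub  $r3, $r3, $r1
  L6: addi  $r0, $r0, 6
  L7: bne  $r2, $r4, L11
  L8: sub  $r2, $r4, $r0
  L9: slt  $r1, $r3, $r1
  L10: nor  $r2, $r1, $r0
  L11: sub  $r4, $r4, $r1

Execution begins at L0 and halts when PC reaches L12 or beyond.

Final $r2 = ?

4

  step pc=0: ori   $r3, $r0, 7  regs=(0,1,2,7,4)
  step pc=1: ori   $r0, $r0, 1  regs=(0,1,2,7,4)
  step pc=2: beq  $r2, $r4, L1  cond=F  regs=(0,1,2,7,4)
  step pc=3: slti  $r0, $r0, 2  regs=(0,1,2,7,4)
  step pc=4: xori  $r3, $r0, 1  regs=(0,1,2,1,4)
  step pc=5: sub  $r3, $r3, $r1  regs=(0,1,2,0,4)
  step pc=6: addi  $r0, $r0, 6  regs=(0,1,2,0,4)
  step pc=7: bne  $r2, $r4, L11  cond=T  regs=(0,1,2,0,4)
  step pc=8: sub  $r2, $r4, $r0  regs=(0,1,4,0,4)
  step pc=11: sub  $r4, $r4, $r1  regs=(0,1,4,0,3)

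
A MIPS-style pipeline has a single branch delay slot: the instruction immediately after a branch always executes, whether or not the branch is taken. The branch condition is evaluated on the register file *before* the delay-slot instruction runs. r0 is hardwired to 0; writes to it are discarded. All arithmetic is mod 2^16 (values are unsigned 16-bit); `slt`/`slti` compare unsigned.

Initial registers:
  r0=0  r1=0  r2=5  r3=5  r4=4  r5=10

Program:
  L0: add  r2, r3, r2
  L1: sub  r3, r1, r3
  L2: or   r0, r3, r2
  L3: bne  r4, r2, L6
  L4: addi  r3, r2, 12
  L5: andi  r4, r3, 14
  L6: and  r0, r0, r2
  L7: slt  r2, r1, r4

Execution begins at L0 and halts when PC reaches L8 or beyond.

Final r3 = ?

PC=0  add  r2, r3, r2        | r0=0 r1=0 r2=10 r3=5 r4=4 r5=10
PC=1  sub  r3, r1, r3        | r0=0 r1=0 r2=10 r3=65531 r4=4 r5=10
PC=2  or   r0, r3, r2        | r0=0 r1=0 r2=10 r3=65531 r4=4 r5=10
PC=3  bne  r4, r2, L6        | r0=0 r1=0 r2=10 r3=65531 r4=4 r5=10  [TAKEN]
PC=4  addi  r3, r2, 12       | r0=0 r1=0 r2=10 r3=22 r4=4 r5=10
PC=6  and  r0, r0, r2        | r0=0 r1=0 r2=10 r3=22 r4=4 r5=10
PC=7  slt  r2, r1, r4        | r0=0 r1=0 r2=1 r3=22 r4=4 r5=10

22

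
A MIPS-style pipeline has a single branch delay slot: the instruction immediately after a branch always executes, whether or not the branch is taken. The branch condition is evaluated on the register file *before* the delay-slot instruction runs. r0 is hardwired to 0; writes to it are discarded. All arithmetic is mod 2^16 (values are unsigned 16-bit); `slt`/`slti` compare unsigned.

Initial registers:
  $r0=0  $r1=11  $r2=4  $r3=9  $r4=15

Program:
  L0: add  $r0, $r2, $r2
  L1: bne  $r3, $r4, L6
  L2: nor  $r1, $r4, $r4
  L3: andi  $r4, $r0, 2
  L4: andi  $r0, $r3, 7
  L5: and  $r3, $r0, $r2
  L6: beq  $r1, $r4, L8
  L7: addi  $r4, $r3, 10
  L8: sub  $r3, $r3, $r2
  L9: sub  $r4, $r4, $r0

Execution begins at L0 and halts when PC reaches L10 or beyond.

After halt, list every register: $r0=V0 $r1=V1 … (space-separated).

$r0=0 $r1=65520 $r2=4 $r3=5 $r4=19

PC=0  add  $r0, $r2, $r2     | $r0=0 $r1=11 $r2=4 $r3=9 $r4=15
PC=1  bne  $r3, $r4, L6      | $r0=0 $r1=11 $r2=4 $r3=9 $r4=15  [TAKEN]
PC=2  nor  $r1, $r4, $r4     | $r0=0 $r1=65520 $r2=4 $r3=9 $r4=15
PC=6  beq  $r1, $r4, L8      | $r0=0 $r1=65520 $r2=4 $r3=9 $r4=15  [not taken]
PC=7  addi  $r4, $r3, 10     | $r0=0 $r1=65520 $r2=4 $r3=9 $r4=19
PC=8  sub  $r3, $r3, $r2     | $r0=0 $r1=65520 $r2=4 $r3=5 $r4=19
PC=9  sub  $r4, $r4, $r0     | $r0=0 $r1=65520 $r2=4 $r3=5 $r4=19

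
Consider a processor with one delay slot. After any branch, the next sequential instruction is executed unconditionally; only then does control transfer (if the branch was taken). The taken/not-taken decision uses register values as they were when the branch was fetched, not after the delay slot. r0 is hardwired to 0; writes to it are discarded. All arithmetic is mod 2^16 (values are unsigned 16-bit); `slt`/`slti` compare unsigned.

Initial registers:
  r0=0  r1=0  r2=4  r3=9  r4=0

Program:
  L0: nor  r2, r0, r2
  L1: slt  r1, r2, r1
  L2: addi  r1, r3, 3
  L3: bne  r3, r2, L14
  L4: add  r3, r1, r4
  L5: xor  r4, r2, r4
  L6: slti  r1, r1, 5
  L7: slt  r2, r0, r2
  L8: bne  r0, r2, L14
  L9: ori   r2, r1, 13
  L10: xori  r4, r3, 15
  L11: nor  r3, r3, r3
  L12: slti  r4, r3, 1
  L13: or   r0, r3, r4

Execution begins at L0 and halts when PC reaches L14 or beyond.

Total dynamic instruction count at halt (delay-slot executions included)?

5

PC=0  nor  r2, r0, r2        | r0=0 r1=0 r2=65531 r3=9 r4=0
PC=1  slt  r1, r2, r1        | r0=0 r1=0 r2=65531 r3=9 r4=0
PC=2  addi  r1, r3, 3        | r0=0 r1=12 r2=65531 r3=9 r4=0
PC=3  bne  r3, r2, L14       | r0=0 r1=12 r2=65531 r3=9 r4=0  [TAKEN]
PC=4  add  r3, r1, r4        | r0=0 r1=12 r2=65531 r3=12 r4=0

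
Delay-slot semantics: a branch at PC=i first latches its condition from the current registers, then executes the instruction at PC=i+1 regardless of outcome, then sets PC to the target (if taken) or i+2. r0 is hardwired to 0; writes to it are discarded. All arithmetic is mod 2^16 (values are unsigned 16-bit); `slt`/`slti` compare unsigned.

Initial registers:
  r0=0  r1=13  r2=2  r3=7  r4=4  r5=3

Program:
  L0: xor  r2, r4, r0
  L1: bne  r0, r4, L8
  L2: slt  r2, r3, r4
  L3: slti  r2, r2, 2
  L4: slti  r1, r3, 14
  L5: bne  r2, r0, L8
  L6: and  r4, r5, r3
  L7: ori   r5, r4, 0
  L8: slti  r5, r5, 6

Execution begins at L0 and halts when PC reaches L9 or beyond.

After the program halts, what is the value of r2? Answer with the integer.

0

PC=0  xor  r2, r4, r0        | r0=0 r1=13 r2=4 r3=7 r4=4 r5=3
PC=1  bne  r0, r4, L8        | r0=0 r1=13 r2=4 r3=7 r4=4 r5=3  [TAKEN]
PC=2  slt  r2, r3, r4        | r0=0 r1=13 r2=0 r3=7 r4=4 r5=3
PC=8  slti  r5, r5, 6        | r0=0 r1=13 r2=0 r3=7 r4=4 r5=1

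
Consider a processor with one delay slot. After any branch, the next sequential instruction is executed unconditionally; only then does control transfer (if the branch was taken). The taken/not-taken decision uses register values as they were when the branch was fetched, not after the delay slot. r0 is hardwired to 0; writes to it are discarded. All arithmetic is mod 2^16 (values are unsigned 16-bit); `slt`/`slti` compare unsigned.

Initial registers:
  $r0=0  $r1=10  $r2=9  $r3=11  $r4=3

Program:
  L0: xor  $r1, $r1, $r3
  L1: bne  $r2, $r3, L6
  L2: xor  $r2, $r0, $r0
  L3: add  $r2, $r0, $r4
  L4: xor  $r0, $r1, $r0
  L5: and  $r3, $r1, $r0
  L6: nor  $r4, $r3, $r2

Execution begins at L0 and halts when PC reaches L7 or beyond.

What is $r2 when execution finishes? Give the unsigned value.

  step pc=0: xor  $r1, $r1, $r3  regs=(0,1,9,11,3)
  step pc=1: bne  $r2, $r3, L6  cond=T  regs=(0,1,9,11,3)
  step pc=2: xor  $r2, $r0, $r0  regs=(0,1,0,11,3)
  step pc=6: nor  $r4, $r3, $r2  regs=(0,1,0,11,65524)

0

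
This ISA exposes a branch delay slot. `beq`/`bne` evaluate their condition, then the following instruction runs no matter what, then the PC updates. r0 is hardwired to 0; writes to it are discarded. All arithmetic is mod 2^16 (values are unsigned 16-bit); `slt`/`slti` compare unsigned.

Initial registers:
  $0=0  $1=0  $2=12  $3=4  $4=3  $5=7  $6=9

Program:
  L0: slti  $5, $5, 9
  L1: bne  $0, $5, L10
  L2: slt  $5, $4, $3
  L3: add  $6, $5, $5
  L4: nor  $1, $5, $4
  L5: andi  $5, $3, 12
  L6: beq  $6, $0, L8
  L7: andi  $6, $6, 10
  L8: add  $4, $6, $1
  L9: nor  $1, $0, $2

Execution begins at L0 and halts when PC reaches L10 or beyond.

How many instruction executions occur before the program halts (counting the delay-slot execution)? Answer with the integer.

PC=0  slti  $5, $5, 9        | $0=0 $1=0 $2=12 $3=4 $4=3 $5=1 $6=9
PC=1  bne  $0, $5, L10       | $0=0 $1=0 $2=12 $3=4 $4=3 $5=1 $6=9  [TAKEN]
PC=2  slt  $5, $4, $3        | $0=0 $1=0 $2=12 $3=4 $4=3 $5=1 $6=9

3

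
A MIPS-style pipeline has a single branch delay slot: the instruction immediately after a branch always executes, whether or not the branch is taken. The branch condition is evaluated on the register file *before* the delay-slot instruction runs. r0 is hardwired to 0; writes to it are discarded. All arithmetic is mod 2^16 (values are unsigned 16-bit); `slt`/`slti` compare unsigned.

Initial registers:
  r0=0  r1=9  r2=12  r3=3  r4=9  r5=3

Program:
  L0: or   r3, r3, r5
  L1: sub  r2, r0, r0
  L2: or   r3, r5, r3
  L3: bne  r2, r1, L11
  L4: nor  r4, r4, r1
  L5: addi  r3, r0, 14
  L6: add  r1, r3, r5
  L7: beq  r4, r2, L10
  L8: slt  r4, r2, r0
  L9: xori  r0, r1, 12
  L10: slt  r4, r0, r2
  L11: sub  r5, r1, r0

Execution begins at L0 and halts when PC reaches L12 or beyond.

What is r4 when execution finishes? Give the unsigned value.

PC=0  or   r3, r3, r5        | r0=0 r1=9 r2=12 r3=3 r4=9 r5=3
PC=1  sub  r2, r0, r0        | r0=0 r1=9 r2=0 r3=3 r4=9 r5=3
PC=2  or   r3, r5, r3        | r0=0 r1=9 r2=0 r3=3 r4=9 r5=3
PC=3  bne  r2, r1, L11       | r0=0 r1=9 r2=0 r3=3 r4=9 r5=3  [TAKEN]
PC=4  nor  r4, r4, r1        | r0=0 r1=9 r2=0 r3=3 r4=65526 r5=3
PC=11 sub  r5, r1, r0        | r0=0 r1=9 r2=0 r3=3 r4=65526 r5=9

65526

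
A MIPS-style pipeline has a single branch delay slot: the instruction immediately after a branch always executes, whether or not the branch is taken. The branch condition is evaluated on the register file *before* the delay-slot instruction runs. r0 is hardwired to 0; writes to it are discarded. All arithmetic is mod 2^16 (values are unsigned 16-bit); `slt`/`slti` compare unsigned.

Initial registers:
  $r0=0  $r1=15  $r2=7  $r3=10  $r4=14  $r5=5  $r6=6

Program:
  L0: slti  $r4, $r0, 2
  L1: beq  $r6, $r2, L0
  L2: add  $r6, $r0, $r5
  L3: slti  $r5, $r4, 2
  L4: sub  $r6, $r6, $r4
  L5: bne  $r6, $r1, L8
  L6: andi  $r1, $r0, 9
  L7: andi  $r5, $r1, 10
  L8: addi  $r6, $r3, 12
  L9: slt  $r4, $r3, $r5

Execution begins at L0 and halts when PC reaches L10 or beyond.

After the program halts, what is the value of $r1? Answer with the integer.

0

  step pc=0: slti  $r4, $r0, 2  regs=(0,15,7,10,1,5,6)
  step pc=1: beq  $r6, $r2, L0  cond=F  regs=(0,15,7,10,1,5,6)
  step pc=2: add  $r6, $r0, $r5  regs=(0,15,7,10,1,5,5)
  step pc=3: slti  $r5, $r4, 2  regs=(0,15,7,10,1,1,5)
  step pc=4: sub  $r6, $r6, $r4  regs=(0,15,7,10,1,1,4)
  step pc=5: bne  $r6, $r1, L8  cond=T  regs=(0,15,7,10,1,1,4)
  step pc=6: andi  $r1, $r0, 9  regs=(0,0,7,10,1,1,4)
  step pc=8: addi  $r6, $r3, 12  regs=(0,0,7,10,1,1,22)
  step pc=9: slt  $r4, $r3, $r5  regs=(0,0,7,10,0,1,22)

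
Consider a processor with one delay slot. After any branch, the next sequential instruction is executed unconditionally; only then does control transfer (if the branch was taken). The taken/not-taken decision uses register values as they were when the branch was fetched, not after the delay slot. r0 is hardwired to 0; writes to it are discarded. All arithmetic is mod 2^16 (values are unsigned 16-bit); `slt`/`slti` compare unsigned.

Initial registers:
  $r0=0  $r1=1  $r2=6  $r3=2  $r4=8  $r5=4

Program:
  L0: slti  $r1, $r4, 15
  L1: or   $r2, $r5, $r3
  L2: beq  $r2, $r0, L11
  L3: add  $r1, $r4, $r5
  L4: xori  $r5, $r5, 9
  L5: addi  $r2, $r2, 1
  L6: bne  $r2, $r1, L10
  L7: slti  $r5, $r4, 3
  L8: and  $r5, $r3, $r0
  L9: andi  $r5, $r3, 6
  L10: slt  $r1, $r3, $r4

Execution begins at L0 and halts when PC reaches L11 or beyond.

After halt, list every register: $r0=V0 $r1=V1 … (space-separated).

#0 slti  $r1, $r4, 15 ; 0/1/6/2/8/4
#1 or   $r2, $r5, $r3 ; 0/1/6/2/8/4
#2 beq  $r2, $r0, L11 ; 0/1/6/2/8/4 ; →fallthru
#3 add  $r1, $r4, $r5 ; 0/12/6/2/8/4
#4 xori  $r5, $r5, 9 ; 0/12/6/2/8/13
#5 addi  $r2, $r2, 1 ; 0/12/7/2/8/13
#6 bne  $r2, $r1, L10 ; 0/12/7/2/8/13 ; →target
#7 slti  $r5, $r4, 3 ; 0/12/7/2/8/0
#10 slt  $r1, $r3, $r4 ; 0/1/7/2/8/0

$r0=0 $r1=1 $r2=7 $r3=2 $r4=8 $r5=0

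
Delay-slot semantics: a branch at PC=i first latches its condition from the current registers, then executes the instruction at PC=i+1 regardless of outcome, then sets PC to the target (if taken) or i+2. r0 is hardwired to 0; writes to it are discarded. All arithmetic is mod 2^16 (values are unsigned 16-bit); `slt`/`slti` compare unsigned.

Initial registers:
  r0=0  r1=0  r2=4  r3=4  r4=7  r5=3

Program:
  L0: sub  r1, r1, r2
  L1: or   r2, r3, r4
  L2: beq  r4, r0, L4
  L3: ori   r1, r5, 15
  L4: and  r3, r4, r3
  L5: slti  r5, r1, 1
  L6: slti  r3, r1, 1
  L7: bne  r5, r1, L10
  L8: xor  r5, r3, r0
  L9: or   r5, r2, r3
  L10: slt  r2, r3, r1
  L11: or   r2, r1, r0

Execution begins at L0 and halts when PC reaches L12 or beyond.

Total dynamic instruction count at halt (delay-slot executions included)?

11

#0 sub  r1, r1, r2 ; 0/65532/4/4/7/3
#1 or   r2, r3, r4 ; 0/65532/7/4/7/3
#2 beq  r4, r0, L4 ; 0/65532/7/4/7/3 ; →fallthru
#3 ori   r1, r5, 15 ; 0/15/7/4/7/3
#4 and  r3, r4, r3 ; 0/15/7/4/7/3
#5 slti  r5, r1, 1 ; 0/15/7/4/7/0
#6 slti  r3, r1, 1 ; 0/15/7/0/7/0
#7 bne  r5, r1, L10 ; 0/15/7/0/7/0 ; →target
#8 xor  r5, r3, r0 ; 0/15/7/0/7/0
#10 slt  r2, r3, r1 ; 0/15/1/0/7/0
#11 or   r2, r1, r0 ; 0/15/15/0/7/0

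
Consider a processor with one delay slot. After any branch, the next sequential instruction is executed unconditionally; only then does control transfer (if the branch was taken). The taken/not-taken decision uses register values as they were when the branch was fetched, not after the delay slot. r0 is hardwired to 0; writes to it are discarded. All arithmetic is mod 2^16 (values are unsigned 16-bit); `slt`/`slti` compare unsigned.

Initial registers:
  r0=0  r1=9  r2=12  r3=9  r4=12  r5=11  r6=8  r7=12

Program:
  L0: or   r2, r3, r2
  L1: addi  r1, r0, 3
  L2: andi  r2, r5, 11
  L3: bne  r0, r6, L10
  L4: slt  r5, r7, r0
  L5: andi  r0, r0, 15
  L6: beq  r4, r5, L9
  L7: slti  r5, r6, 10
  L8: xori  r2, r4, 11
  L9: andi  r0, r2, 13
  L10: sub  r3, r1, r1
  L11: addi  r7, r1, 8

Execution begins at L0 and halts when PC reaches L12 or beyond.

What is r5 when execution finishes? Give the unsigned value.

[0] or   r2, r3, r2  →  {r0:0, r1:9, r2:13, r3:9, r4:12, r5:11, r6:8, r7:12}
[1] addi  r1, r0, 3  →  {r0:0, r1:3, r2:13, r3:9, r4:12, r5:11, r6:8, r7:12}
[2] andi  r2, r5, 11  →  {r0:0, r1:3, r2:11, r3:9, r4:12, r5:11, r6:8, r7:12}
[3] bne  r0, r6, L10  →  {r0:0, r1:3, r2:11, r3:9, r4:12, r5:11, r6:8, r7:12}  ⟨branch taken⟩
[4] slt  r5, r7, r0  →  {r0:0, r1:3, r2:11, r3:9, r4:12, r5:0, r6:8, r7:12}
[10] sub  r3, r1, r1  →  {r0:0, r1:3, r2:11, r3:0, r4:12, r5:0, r6:8, r7:12}
[11] addi  r7, r1, 8  →  {r0:0, r1:3, r2:11, r3:0, r4:12, r5:0, r6:8, r7:11}

0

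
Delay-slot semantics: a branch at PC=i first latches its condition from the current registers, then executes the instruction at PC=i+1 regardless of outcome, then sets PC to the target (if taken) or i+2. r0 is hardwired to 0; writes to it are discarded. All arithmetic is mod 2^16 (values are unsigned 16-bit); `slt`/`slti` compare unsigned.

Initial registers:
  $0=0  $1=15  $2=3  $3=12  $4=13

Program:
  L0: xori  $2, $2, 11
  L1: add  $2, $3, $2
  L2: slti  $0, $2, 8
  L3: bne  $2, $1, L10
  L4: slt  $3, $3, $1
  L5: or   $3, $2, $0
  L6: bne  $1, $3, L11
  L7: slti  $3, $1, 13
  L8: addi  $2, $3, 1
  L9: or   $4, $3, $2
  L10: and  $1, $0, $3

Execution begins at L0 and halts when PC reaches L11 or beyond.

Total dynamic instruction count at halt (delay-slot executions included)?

6

#0 xori  $2, $2, 11 ; 0/15/8/12/13
#1 add  $2, $3, $2 ; 0/15/20/12/13
#2 slti  $0, $2, 8 ; 0/15/20/12/13
#3 bne  $2, $1, L10 ; 0/15/20/12/13 ; →target
#4 slt  $3, $3, $1 ; 0/15/20/1/13
#10 and  $1, $0, $3 ; 0/0/20/1/13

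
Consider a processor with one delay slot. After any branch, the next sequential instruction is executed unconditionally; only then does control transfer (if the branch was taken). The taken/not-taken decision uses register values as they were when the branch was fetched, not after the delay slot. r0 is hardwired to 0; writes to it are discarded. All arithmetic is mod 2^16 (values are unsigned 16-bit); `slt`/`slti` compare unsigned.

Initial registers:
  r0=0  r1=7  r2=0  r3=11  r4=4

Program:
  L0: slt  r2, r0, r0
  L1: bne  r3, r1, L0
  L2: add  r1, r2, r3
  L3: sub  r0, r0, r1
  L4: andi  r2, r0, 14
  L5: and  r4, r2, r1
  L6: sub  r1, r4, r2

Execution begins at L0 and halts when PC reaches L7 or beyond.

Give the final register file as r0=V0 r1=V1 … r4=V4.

  step pc=0: slt  r2, r0, r0  regs=(0,7,0,11,4)
  step pc=1: bne  r3, r1, L0  cond=T  regs=(0,7,0,11,4)
  step pc=2: add  r1, r2, r3  regs=(0,11,0,11,4)
  step pc=0: slt  r2, r0, r0  regs=(0,11,0,11,4)
  step pc=1: bne  r3, r1, L0  cond=F  regs=(0,11,0,11,4)
  step pc=2: add  r1, r2, r3  regs=(0,11,0,11,4)
  step pc=3: sub  r0, r0, r1  regs=(0,11,0,11,4)
  step pc=4: andi  r2, r0, 14  regs=(0,11,0,11,4)
  step pc=5: and  r4, r2, r1  regs=(0,11,0,11,0)
  step pc=6: sub  r1, r4, r2  regs=(0,0,0,11,0)

r0=0 r1=0 r2=0 r3=11 r4=0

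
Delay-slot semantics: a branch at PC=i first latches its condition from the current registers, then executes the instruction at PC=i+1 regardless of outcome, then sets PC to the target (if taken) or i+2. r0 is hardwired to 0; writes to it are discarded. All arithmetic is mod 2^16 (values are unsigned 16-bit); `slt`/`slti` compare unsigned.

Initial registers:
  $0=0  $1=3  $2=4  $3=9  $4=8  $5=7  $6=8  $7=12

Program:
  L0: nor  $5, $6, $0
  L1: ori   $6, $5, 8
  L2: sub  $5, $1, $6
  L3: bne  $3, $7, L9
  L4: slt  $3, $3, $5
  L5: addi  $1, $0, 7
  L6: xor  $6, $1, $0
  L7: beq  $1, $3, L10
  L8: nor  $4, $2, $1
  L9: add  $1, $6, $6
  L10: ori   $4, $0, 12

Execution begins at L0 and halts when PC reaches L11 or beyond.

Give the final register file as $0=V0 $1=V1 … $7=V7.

  step pc=0: nor  $5, $6, $0  regs=(0,3,4,9,8,65527,8,12)
  step pc=1: ori   $6, $5, 8  regs=(0,3,4,9,8,65527,65535,12)
  step pc=2: sub  $5, $1, $6  regs=(0,3,4,9,8,4,65535,12)
  step pc=3: bne  $3, $7, L9  cond=T  regs=(0,3,4,9,8,4,65535,12)
  step pc=4: slt  $3, $3, $5  regs=(0,3,4,0,8,4,65535,12)
  step pc=9: add  $1, $6, $6  regs=(0,65534,4,0,8,4,65535,12)
  step pc=10: ori   $4, $0, 12  regs=(0,65534,4,0,12,4,65535,12)

$0=0 $1=65534 $2=4 $3=0 $4=12 $5=4 $6=65535 $7=12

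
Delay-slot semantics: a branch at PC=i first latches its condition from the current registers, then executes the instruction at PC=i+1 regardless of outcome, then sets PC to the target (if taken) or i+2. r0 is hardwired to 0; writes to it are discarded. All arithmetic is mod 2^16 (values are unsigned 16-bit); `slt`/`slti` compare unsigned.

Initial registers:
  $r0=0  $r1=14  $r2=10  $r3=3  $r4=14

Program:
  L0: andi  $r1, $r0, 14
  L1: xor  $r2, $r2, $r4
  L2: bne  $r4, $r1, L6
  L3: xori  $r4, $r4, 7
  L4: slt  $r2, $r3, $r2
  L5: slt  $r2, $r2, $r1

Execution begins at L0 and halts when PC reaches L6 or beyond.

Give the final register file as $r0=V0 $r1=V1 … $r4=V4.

$r0=0 $r1=0 $r2=4 $r3=3 $r4=9

  step pc=0: andi  $r1, $r0, 14  regs=(0,0,10,3,14)
  step pc=1: xor  $r2, $r2, $r4  regs=(0,0,4,3,14)
  step pc=2: bne  $r4, $r1, L6  cond=T  regs=(0,0,4,3,14)
  step pc=3: xori  $r4, $r4, 7  regs=(0,0,4,3,9)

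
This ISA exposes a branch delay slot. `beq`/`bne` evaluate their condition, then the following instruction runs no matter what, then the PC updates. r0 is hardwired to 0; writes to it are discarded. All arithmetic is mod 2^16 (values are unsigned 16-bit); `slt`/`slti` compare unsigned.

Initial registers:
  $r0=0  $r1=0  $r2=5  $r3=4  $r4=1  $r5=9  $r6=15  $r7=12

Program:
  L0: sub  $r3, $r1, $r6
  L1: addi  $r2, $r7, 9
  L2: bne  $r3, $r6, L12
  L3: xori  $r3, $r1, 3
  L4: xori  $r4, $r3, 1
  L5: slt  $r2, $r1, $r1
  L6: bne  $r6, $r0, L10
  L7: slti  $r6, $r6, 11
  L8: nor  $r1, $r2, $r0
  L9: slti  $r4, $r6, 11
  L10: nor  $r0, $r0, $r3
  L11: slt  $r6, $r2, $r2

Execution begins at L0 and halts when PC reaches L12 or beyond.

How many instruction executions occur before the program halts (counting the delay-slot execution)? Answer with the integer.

4

[0] sub  $r3, $r1, $r6  →  {$r0:0, $r1:0, $r2:5, $r3:65521, $r4:1, $r5:9, $r6:15, $r7:12}
[1] addi  $r2, $r7, 9  →  {$r0:0, $r1:0, $r2:21, $r3:65521, $r4:1, $r5:9, $r6:15, $r7:12}
[2] bne  $r3, $r6, L12  →  {$r0:0, $r1:0, $r2:21, $r3:65521, $r4:1, $r5:9, $r6:15, $r7:12}  ⟨branch taken⟩
[3] xori  $r3, $r1, 3  →  {$r0:0, $r1:0, $r2:21, $r3:3, $r4:1, $r5:9, $r6:15, $r7:12}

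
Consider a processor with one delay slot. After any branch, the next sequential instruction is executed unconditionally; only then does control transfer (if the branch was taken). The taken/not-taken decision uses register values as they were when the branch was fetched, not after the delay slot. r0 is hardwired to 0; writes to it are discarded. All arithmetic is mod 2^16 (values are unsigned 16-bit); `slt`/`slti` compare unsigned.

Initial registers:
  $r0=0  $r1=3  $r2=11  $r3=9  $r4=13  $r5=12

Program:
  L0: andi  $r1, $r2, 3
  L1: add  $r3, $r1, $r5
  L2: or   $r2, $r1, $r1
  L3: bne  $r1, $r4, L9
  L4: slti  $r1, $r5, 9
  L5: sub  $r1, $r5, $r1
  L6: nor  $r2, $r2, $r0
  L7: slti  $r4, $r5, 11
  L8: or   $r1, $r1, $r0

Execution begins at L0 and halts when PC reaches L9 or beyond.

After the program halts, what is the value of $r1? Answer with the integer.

0

#0 andi  $r1, $r2, 3 ; 0/3/11/9/13/12
#1 add  $r3, $r1, $r5 ; 0/3/11/15/13/12
#2 or   $r2, $r1, $r1 ; 0/3/3/15/13/12
#3 bne  $r1, $r4, L9 ; 0/3/3/15/13/12 ; →target
#4 slti  $r1, $r5, 9 ; 0/0/3/15/13/12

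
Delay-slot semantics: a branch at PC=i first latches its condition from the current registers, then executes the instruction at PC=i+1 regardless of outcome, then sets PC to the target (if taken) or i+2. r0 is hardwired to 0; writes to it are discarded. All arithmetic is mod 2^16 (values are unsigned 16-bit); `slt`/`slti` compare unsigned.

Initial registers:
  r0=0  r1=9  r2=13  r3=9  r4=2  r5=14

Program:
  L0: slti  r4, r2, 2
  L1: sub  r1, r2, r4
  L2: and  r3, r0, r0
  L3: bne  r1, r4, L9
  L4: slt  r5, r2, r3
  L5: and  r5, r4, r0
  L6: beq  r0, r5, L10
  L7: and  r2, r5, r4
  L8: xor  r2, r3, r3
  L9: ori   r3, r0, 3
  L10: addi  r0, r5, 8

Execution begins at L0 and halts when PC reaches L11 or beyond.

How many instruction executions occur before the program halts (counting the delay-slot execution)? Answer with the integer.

7

PC=0  slti  r4, r2, 2        | r0=0 r1=9 r2=13 r3=9 r4=0 r5=14
PC=1  sub  r1, r2, r4        | r0=0 r1=13 r2=13 r3=9 r4=0 r5=14
PC=2  and  r3, r0, r0        | r0=0 r1=13 r2=13 r3=0 r4=0 r5=14
PC=3  bne  r1, r4, L9        | r0=0 r1=13 r2=13 r3=0 r4=0 r5=14  [TAKEN]
PC=4  slt  r5, r2, r3        | r0=0 r1=13 r2=13 r3=0 r4=0 r5=0
PC=9  ori   r3, r0, 3        | r0=0 r1=13 r2=13 r3=3 r4=0 r5=0
PC=10 addi  r0, r5, 8        | r0=0 r1=13 r2=13 r3=3 r4=0 r5=0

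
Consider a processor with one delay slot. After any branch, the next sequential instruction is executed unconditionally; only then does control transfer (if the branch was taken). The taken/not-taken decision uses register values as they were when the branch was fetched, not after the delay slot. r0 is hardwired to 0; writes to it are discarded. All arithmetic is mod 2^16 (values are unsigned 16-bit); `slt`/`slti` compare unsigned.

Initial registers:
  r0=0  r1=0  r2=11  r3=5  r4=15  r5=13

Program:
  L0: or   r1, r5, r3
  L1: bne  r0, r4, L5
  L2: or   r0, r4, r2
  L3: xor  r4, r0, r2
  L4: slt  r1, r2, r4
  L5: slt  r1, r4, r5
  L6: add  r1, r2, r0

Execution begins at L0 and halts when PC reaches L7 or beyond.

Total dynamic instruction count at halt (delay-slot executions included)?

5

[0] or   r1, r5, r3  →  {r0:0, r1:13, r2:11, r3:5, r4:15, r5:13}
[1] bne  r0, r4, L5  →  {r0:0, r1:13, r2:11, r3:5, r4:15, r5:13}  ⟨branch taken⟩
[2] or   r0, r4, r2  →  {r0:0, r1:13, r2:11, r3:5, r4:15, r5:13}
[5] slt  r1, r4, r5  →  {r0:0, r1:0, r2:11, r3:5, r4:15, r5:13}
[6] add  r1, r2, r0  →  {r0:0, r1:11, r2:11, r3:5, r4:15, r5:13}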